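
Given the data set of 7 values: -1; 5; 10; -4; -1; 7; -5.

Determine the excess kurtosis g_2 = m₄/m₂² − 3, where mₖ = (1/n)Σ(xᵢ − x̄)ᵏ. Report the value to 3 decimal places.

-1.426

x̄ = 1.5714
Σ(xᵢ − x̄)² = 199.7143 ⇒ m₂ = 28.53061
Σ(xᵢ − x̄)⁴ = 8969.2303 ⇒ m₄ = 1281.31862
m₂² = 813.99584
g_2 = m₄/m₂² − 3 = 1.57411 − 3 ≈ -1.426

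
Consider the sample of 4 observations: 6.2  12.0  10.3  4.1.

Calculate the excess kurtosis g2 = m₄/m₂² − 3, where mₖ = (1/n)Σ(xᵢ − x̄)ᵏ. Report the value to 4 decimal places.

-1.6653

x̄ = 8.1500
Σ(xᵢ − x̄)² = 39.6500 ⇒ m₂ = 9.91250
Σ(xᵢ − x̄)⁴ = 524.5750 ⇒ m₄ = 131.14376
m₂² = 98.25766
g2 = m₄/m₂² − 3 = 1.33469 − 3 ≈ -1.6653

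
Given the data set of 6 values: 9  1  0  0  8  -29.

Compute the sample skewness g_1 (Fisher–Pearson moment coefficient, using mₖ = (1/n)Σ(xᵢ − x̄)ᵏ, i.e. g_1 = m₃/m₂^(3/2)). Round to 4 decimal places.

x̄ = (9 + 1 + 0 + 0 + 8 - 29) / 6 = -1.8333
deviations (xᵢ − x̄): 10.8333, 2.8333, 1.8333, 1.8333, 9.8333, -27.1667
Σ(xᵢ − x̄)² = 966.8333 ⇒ m₂ = 966.8333/6 = 161.13889
Σ(xᵢ − x̄)³ = -17792.4444 ⇒ m₃ = -17792.4444/6 = -2965.40741
m₂^(3/2) = 161.13889^(1.5) = 2045.50501
g_1 = m₃ / m₂^(3/2) = -2965.40741 / 2045.50501 ≈ -1.4497

-1.4497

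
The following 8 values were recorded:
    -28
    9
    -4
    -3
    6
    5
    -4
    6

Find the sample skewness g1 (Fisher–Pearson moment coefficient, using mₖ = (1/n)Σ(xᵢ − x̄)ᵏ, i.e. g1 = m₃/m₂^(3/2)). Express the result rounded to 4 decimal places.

-1.4709

x̄ = (-28 + 9 - 4 - 3 + 6 + 5 - 4 + 6) / 8 = -1.6250
deviations (xᵢ − x̄): -26.3750, 10.6250, -2.3750, -1.3750, 7.6250, 6.6250, -2.3750, 7.6250
Σ(xᵢ − x̄)² = 981.8750 ⇒ m₂ = 981.8750/8 = 122.73438
Σ(xᵢ − x̄)³ = -16000.0313 ⇒ m₃ = -16000.0313/8 = -2000.00391
m₂^(3/2) = 122.73438^(1.5) = 1359.71949
g1 = m₃ / m₂^(3/2) = -2000.00391 / 1359.71949 ≈ -1.4709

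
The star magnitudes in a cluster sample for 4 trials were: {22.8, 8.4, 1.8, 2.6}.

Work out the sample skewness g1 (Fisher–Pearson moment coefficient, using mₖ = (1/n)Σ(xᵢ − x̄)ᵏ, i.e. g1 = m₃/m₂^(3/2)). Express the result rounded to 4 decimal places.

x̄ = (22.8 + 8.4 + 1.8 + 2.6) / 4 = 8.9000
deviations (xᵢ − x̄): 13.9000, -0.5000, -7.1000, -6.3000
Σ(xᵢ − x̄)² = 283.5600 ⇒ m₂ = 283.5600/4 = 70.89000
Σ(xᵢ − x̄)³ = 2077.5360 ⇒ m₃ = 2077.5360/4 = 519.38400
m₂^(3/2) = 70.89000^(1.5) = 596.86686
g1 = m₃ / m₂^(3/2) = 519.38400 / 596.86686 ≈ 0.8702

0.8702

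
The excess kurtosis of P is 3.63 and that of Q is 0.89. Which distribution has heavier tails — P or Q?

P

Higher excess kurtosis ⇒ heavier tails relative to the normal distribution.
3.63 vs 0.89: the larger is 3.63, so P has heavier tails.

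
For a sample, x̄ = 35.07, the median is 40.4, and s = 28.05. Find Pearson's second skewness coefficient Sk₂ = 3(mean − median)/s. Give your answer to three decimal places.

Sk₂ = 3(35.07 − 40.4) / 28.05 = 3 × -5.3300 / 28.05
    = -15.9900 / 28.05 ≈ -0.570

-0.570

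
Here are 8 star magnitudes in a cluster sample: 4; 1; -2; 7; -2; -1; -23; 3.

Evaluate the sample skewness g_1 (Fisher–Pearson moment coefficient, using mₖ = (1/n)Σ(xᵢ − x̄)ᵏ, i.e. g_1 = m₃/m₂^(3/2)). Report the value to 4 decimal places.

x̄ = (4 + 1 - 2 + 7 - 2 - 1 - 23 + 3) / 8 = -1.6250
deviations (xᵢ − x̄): 5.6250, 2.6250, -0.3750, 8.6250, -0.3750, 0.6250, -21.3750, 4.6250
Σ(xᵢ − x̄)² = 591.8750 ⇒ m₂ = 591.8750/8 = 73.98438
Σ(xᵢ − x̄)³ = -8829.2813 ⇒ m₃ = -8829.2813/8 = -1103.66016
m₂^(3/2) = 73.98438^(1.5) = 636.37046
g_1 = m₃ / m₂^(3/2) = -1103.66016 / 636.37046 ≈ -1.7343

-1.7343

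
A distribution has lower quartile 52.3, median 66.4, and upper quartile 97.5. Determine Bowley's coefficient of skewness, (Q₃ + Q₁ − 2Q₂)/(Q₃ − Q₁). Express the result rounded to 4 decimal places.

0.3761

numerator: Q₃ + Q₁ − 2Q₂ = 97.5 + 52.3 − 2×66.4 = 17.0000
denominator: Q₃ − Q₁ = 97.5 − 52.3 = 45.2000
Bowley skewness = 17.0000 / 45.2000 ≈ 0.3761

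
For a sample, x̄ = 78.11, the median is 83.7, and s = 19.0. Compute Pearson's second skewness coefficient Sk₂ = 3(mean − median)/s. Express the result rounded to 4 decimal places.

-0.8826

Sk₂ = 3(78.11 − 83.7) / 19.0 = 3 × -5.5900 / 19.0
    = -16.7700 / 19.0 ≈ -0.8826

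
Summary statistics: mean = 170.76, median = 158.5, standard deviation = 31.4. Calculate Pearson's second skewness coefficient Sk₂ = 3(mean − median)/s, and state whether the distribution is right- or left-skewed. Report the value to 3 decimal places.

1.171, right-skewed

Sk₂ = 3(170.76 − 158.5) / 31.4 = 3 × 12.2600 / 31.4
    = 36.7800 / 31.4 ≈ 1.171
Sk₂ > 0 ⇒ mean > median ⇒ right-skewed (positive skew).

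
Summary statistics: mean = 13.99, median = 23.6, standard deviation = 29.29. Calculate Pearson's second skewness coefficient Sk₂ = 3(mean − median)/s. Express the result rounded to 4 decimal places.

-0.9843

Sk₂ = 3(13.99 − 23.6) / 29.29 = 3 × -9.6100 / 29.29
    = -28.8300 / 29.29 ≈ -0.9843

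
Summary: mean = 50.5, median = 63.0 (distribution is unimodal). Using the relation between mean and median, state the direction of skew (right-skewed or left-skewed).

left-skewed

mean − median = 50.5 − 63.0 = -12.5
mean < median ⇒ the longer tail is on the left ⇒ left-skewed (negatively skewed).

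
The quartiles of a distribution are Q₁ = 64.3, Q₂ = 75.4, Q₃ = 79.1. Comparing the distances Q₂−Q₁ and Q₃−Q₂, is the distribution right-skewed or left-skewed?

left-skewed

Q₂ − Q₁ = 11.1;  Q₃ − Q₂ = 3.7
Q₂ − Q₁ > Q₃ − Q₂ ⇒ the lower half is more spread out ⇒ left-skewed.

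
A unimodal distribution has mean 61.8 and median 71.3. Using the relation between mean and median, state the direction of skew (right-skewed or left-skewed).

left-skewed

mean − median = 61.8 − 71.3 = -9.5
mean < median ⇒ the longer tail is on the left ⇒ left-skewed (negatively skewed).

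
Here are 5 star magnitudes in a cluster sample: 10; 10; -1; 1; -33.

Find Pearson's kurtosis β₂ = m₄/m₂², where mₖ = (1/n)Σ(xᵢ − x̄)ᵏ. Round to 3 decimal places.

x̄ = -2.6000
Σ(xᵢ − x̄)² = 1257.2000 ⇒ m₂ = 251.44000
Σ(xᵢ − x̄)⁴ = 904655.6960 ⇒ m₄ = 180931.13920
m₂² = 63222.07360
β₂ = m₄/m₂² = 180931.13920 / 63222.07360 ≈ 2.862

2.862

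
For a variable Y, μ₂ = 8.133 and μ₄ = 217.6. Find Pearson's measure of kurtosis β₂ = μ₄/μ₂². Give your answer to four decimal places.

3.2897

μ₂² = 8.133² = 66.14569
μ₄/μ₂² = 217.6 / 66.14569 = 3.28971
β₂ ≈ 3.2897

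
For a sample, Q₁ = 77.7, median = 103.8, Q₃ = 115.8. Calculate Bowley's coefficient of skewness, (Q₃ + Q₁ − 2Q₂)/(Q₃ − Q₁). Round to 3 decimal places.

numerator: Q₃ + Q₁ − 2Q₂ = 115.8 + 77.7 − 2×103.8 = -14.1000
denominator: Q₃ − Q₁ = 115.8 − 77.7 = 38.1000
Bowley skewness = -14.1000 / 38.1000 ≈ -0.370

-0.370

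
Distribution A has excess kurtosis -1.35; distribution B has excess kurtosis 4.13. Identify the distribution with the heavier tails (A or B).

Higher excess kurtosis ⇒ heavier tails relative to the normal distribution.
-1.35 vs 4.13: the larger is 4.13, so B has heavier tails. (B is leptokurtic — heavier-than-normal tails; the other is platykurtic.)

B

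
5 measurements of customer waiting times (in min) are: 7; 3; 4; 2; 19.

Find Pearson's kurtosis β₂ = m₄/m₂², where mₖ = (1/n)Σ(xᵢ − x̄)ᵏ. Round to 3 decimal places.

x̄ = 7.0000
Σ(xᵢ − x̄)² = 194.0000 ⇒ m₂ = 38.80000
Σ(xᵢ − x̄)⁴ = 21698.0000 ⇒ m₄ = 4339.60000
m₂² = 1505.44000
β₂ = m₄/m₂² = 4339.60000 / 1505.44000 ≈ 2.883

2.883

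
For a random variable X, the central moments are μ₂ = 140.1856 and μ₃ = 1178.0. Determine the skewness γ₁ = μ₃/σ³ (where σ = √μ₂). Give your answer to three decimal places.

σ = √μ₂ = √140.1856 = 11.84000
σ³ = μ₂^(3/2) = 1659.79750
γ₁ = μ₃/σ³ = 1178.0 / 1659.79750 ≈ 0.710

0.710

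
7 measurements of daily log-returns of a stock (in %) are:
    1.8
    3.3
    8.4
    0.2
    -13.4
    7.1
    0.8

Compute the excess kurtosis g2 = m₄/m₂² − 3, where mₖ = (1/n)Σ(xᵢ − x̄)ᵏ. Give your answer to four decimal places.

x̄ = 1.1714
Σ(xᵢ − x̄)² = 305.7343 ⇒ m₂ = 43.67633
Σ(xᵢ − x̄)⁴ = 49069.8257 ⇒ m₄ = 7009.97510
m₂² = 1907.62150
g2 = m₄/m₂² − 3 = 3.67472 − 3 ≈ 0.6747

0.6747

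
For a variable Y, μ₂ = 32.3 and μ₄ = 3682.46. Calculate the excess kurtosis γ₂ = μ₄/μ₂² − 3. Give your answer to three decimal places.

0.530

μ₂² = 32.3² = 1043.29000
μ₄/μ₂² = 3682.46 / 1043.29000 = 3.52966
γ₂ = 3.52966 − 3 ≈ 0.530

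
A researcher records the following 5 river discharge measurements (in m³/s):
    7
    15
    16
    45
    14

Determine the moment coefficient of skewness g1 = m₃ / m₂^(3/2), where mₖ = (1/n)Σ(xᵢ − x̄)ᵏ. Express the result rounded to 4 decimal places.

1.2730

x̄ = (7 + 15 + 16 + 45 + 14) / 5 = 19.4000
deviations (xᵢ − x̄): -12.4000, -4.4000, -3.4000, 25.6000, -5.4000
Σ(xᵢ − x̄)² = 869.2000 ⇒ m₂ = 869.2000/5 = 173.84000
Σ(xᵢ − x̄)³ = 14588.6400 ⇒ m₃ = 14588.6400/5 = 2917.72800
m₂^(3/2) = 173.84000^(1.5) = 2292.05255
g1 = m₃ / m₂^(3/2) = 2917.72800 / 2292.05255 ≈ 1.2730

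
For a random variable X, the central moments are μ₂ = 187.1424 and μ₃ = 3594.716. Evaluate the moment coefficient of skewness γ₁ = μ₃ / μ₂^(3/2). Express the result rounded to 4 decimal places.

1.4041

σ = √μ₂ = √187.1424 = 13.68000
σ³ = μ₂^(3/2) = 2560.10803
γ₁ = μ₃/σ³ = 3594.716 / 2560.10803 ≈ 1.4041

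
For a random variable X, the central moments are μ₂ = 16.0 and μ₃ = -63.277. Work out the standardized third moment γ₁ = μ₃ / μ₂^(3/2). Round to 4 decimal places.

σ = √μ₂ = √16.0 = 4.00000
σ³ = μ₂^(3/2) = 64.00000
γ₁ = μ₃/σ³ = -63.277 / 64.00000 ≈ -0.9887

-0.9887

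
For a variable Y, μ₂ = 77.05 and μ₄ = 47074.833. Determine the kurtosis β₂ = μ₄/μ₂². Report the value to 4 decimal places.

7.9295

μ₂² = 77.05² = 5936.70250
μ₄/μ₂² = 47074.833 / 5936.70250 = 7.92946
β₂ ≈ 7.9295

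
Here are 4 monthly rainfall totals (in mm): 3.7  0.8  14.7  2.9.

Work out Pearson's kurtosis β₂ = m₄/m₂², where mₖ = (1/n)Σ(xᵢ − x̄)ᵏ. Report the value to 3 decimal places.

2.244

x̄ = 5.5250
Σ(xᵢ − x̄)² = 116.7275 ⇒ m₂ = 29.18188
Σ(xᵢ − x̄)⁴ = 7643.3849 ⇒ m₄ = 1910.84623
m₂² = 851.58183
β₂ = m₄/m₂² = 1910.84623 / 851.58183 ≈ 2.244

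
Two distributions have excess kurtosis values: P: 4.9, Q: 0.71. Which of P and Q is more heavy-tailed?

Higher excess kurtosis ⇒ heavier tails relative to the normal distribution.
4.9 vs 0.71: the larger is 4.9, so P has heavier tails.

P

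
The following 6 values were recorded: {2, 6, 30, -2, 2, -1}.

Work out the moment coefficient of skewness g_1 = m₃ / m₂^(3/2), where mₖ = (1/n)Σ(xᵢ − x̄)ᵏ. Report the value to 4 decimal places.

1.5796

x̄ = (2 + 6 + 30 - 2 + 2 - 1) / 6 = 6.1667
deviations (xᵢ − x̄): -4.1667, -0.1667, 23.8333, -8.1667, -4.1667, -7.1667
Σ(xᵢ − x̄)² = 720.8333 ⇒ m₂ = 720.8333/6 = 120.13889
Σ(xᵢ − x̄)³ = 12480.5556 ⇒ m₃ = 12480.5556/6 = 2080.09259
m₂^(3/2) = 120.13889^(1.5) = 1316.81698
g_1 = m₃ / m₂^(3/2) = 2080.09259 / 1316.81698 ≈ 1.5796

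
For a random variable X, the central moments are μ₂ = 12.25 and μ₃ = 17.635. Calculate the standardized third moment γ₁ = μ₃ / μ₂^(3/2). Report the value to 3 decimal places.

σ = √μ₂ = √12.25 = 3.50000
σ³ = μ₂^(3/2) = 42.87500
γ₁ = μ₃/σ³ = 17.635 / 42.87500 ≈ 0.411

0.411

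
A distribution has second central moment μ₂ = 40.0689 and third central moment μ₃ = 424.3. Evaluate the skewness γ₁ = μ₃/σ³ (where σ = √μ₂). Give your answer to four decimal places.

1.6729

σ = √μ₂ = √40.0689 = 6.33000
σ³ = μ₂^(3/2) = 253.63614
γ₁ = μ₃/σ³ = 424.3 / 253.63614 ≈ 1.6729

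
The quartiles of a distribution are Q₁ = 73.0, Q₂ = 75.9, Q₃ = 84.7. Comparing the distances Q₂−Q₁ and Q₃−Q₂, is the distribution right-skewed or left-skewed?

Q₂ − Q₁ = 2.9;  Q₃ − Q₂ = 8.8
Q₃ − Q₂ > Q₂ − Q₁ ⇒ the upper half is more spread out ⇒ right-skewed.

right-skewed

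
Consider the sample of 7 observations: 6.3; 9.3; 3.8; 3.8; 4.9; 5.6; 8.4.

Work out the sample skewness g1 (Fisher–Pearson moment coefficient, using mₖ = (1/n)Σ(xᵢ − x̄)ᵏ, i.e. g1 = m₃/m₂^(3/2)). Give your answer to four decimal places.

0.4679

x̄ = (6.3 + 9.3 + 3.8 + 3.8 + 4.9 + 5.6 + 8.4) / 7 = 6.0143
deviations (xᵢ − x̄): 0.2857, 3.2857, -2.2143, -2.2143, -1.1143, -0.4143, 2.3857
Σ(xᵢ − x̄)² = 27.7886 ⇒ m₂ = 27.7886/7 = 3.96980
Σ(xᵢ − x̄)³ = 25.9060 ⇒ m₃ = 25.9060/7 = 3.70086
m₂^(3/2) = 3.96980^(1.5) = 7.90956
g1 = m₃ / m₂^(3/2) = 3.70086 / 7.90956 ≈ 0.4679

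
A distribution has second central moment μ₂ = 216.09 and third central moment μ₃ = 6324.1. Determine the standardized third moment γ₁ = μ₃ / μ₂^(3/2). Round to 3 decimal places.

1.991

σ = √μ₂ = √216.09 = 14.70000
σ³ = μ₂^(3/2) = 3176.52300
γ₁ = μ₃/σ³ = 6324.1 / 3176.52300 ≈ 1.991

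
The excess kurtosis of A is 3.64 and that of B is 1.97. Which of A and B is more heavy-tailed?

Higher excess kurtosis ⇒ heavier tails relative to the normal distribution.
3.64 vs 1.97: the larger is 3.64, so A has heavier tails.

A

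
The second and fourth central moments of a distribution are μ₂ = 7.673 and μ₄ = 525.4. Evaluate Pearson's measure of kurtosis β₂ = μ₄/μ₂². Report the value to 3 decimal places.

8.924

μ₂² = 7.673² = 58.87493
μ₄/μ₂² = 525.4 / 58.87493 = 8.92400
β₂ ≈ 8.924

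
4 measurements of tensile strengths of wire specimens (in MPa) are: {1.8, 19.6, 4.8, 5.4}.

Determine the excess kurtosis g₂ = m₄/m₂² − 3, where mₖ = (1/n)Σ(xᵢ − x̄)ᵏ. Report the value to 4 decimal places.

-0.7547

x̄ = 7.9000
Σ(xᵢ − x̄)² = 189.9600 ⇒ m₂ = 47.49000
Σ(xᵢ − x̄)⁴ = 20254.8708 ⇒ m₄ = 5063.71770
m₂² = 2255.30010
g₂ = m₄/m₂² − 3 = 2.24525 − 3 ≈ -0.7547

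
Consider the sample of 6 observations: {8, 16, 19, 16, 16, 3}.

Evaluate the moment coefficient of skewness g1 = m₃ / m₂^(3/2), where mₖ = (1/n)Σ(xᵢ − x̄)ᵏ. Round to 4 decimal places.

x̄ = (8 + 16 + 19 + 16 + 16 + 3) / 6 = 13.0000
deviations (xᵢ − x̄): -5.0000, 3.0000, 6.0000, 3.0000, 3.0000, -10.0000
Σ(xᵢ − x̄)² = 188.0000 ⇒ m₂ = 188.0000/6 = 31.33333
Σ(xᵢ − x̄)³ = -828.0000 ⇒ m₃ = -828.0000/6 = -138.00000
m₂^(3/2) = 31.33333^(1.5) = 175.39205
g1 = m₃ / m₂^(3/2) = -138.00000 / 175.39205 ≈ -0.7868

-0.7868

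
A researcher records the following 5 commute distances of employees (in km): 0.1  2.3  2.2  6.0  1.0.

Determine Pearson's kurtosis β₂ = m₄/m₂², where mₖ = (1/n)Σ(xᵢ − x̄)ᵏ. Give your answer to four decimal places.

2.5750

x̄ = 2.3200
Σ(xᵢ − x̄)² = 20.2280 ⇒ m₂ = 4.04560
Σ(xᵢ − x̄)⁴ = 210.7219 ⇒ m₄ = 42.14438
m₂² = 16.36688
β₂ = m₄/m₂² = 42.14438 / 16.36688 ≈ 2.5750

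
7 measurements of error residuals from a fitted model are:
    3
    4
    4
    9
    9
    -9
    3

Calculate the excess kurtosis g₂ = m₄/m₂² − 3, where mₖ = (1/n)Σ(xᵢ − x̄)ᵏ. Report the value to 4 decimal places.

0.6892

x̄ = 3.2857
Σ(xᵢ − x̄)² = 217.4286 ⇒ m₂ = 31.06122
Σ(xᵢ − x̄)⁴ = 24915.4927 ⇒ m₄ = 3559.35610
m₂² = 964.79967
g₂ = m₄/m₂² − 3 = 3.68922 − 3 ≈ 0.6892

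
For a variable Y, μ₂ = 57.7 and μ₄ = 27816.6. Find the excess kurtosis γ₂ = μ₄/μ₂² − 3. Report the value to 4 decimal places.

μ₂² = 57.7² = 3329.29000
μ₄/μ₂² = 27816.6 / 3329.29000 = 8.35511
γ₂ = 8.35511 − 3 ≈ 5.3551

5.3551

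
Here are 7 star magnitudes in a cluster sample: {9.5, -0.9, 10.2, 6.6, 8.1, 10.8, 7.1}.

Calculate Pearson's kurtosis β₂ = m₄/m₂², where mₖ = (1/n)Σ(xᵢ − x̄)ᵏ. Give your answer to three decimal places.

x̄ = 7.3429
Σ(xᵢ − x̄)² = 93.8971 ⇒ m₂ = 13.41388
Σ(xᵢ − x̄)⁴ = 4848.2562 ⇒ m₄ = 692.60803
m₂² = 179.93211
β₂ = m₄/m₂² = 692.60803 / 179.93211 ≈ 3.849

3.849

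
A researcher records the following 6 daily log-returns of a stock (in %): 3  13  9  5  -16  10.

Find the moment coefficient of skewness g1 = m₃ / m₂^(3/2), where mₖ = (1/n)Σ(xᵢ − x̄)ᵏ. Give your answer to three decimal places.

x̄ = (3 + 13 + 9 + 5 - 16 + 10) / 6 = 4.0000
deviations (xᵢ − x̄): -1.0000, 9.0000, 5.0000, 1.0000, -20.0000, 6.0000
Σ(xᵢ − x̄)² = 544.0000 ⇒ m₂ = 544.0000/6 = 90.66667
Σ(xᵢ − x̄)³ = -6930.0000 ⇒ m₃ = -6930.0000/6 = -1155.00000
m₂^(3/2) = 90.66667^(1.5) = 863.31935
g1 = m₃ / m₂^(3/2) = -1155.00000 / 863.31935 ≈ -1.338

-1.338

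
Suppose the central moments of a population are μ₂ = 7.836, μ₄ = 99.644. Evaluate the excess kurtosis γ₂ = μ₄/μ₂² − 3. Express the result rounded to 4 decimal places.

μ₂² = 7.836² = 61.40290
μ₄/μ₂² = 99.644 / 61.40290 = 1.62279
γ₂ = 1.62279 − 3 ≈ -1.3772

-1.3772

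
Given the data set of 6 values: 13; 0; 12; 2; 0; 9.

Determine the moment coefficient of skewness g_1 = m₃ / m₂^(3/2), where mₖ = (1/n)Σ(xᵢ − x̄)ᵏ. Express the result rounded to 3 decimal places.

x̄ = (13 + 0 + 12 + 2 + 0 + 9) / 6 = 6.0000
deviations (xᵢ − x̄): 7.0000, -6.0000, 6.0000, -4.0000, -6.0000, 3.0000
Σ(xᵢ − x̄)² = 182.0000 ⇒ m₂ = 182.0000/6 = 30.33333
Σ(xᵢ − x̄)³ = 90.0000 ⇒ m₃ = 90.0000/6 = 15.00000
m₂^(3/2) = 30.33333^(1.5) = 167.06297
g_1 = m₃ / m₂^(3/2) = 15.00000 / 167.06297 ≈ 0.090

0.090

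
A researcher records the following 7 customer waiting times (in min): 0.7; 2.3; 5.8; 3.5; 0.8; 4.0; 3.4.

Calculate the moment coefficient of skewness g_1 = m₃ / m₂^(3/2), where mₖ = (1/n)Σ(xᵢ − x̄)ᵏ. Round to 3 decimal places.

0.127

x̄ = (0.7 + 2.3 + 5.8 + 3.5 + 0.8 + 4.0 + 3.4) / 7 = 2.9286
deviations (xᵢ − x̄): -2.2286, -0.6286, 2.8714, 0.5714, -2.1286, 1.0714, 0.4714
Σ(xᵢ − x̄)² = 19.8343 ⇒ m₂ = 19.8343/7 = 2.83347
Σ(xᵢ − x̄)³ = 4.2358 ⇒ m₃ = 4.2358/7 = 0.60511
m₂^(3/2) = 2.83347^(1.5) = 4.76955
g_1 = m₃ / m₂^(3/2) = 0.60511 / 4.76955 ≈ 0.127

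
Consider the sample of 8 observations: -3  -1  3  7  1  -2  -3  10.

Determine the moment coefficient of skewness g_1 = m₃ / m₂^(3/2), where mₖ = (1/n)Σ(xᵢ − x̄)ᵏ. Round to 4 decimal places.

x̄ = (-3 - 1 + 3 + 7 + 1 - 2 - 3 + 10) / 8 = 1.5000
deviations (xᵢ − x̄): -4.5000, -2.5000, 1.5000, 5.5000, -0.5000, -3.5000, -4.5000, 8.5000
Σ(xᵢ − x̄)² = 164.0000 ⇒ m₂ = 164.0000/8 = 20.50000
Σ(xᵢ − x̄)³ = 543.0000 ⇒ m₃ = 543.0000/8 = 67.87500
m₂^(3/2) = 20.50000^(1.5) = 92.81770
g_1 = m₃ / m₂^(3/2) = 67.87500 / 92.81770 ≈ 0.7313

0.7313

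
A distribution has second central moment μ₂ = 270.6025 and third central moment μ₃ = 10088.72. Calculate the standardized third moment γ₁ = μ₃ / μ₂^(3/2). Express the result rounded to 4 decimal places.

σ = √μ₂ = √270.6025 = 16.45000
σ³ = μ₂^(3/2) = 4451.41113
γ₁ = μ₃/σ³ = 10088.72 / 4451.41113 ≈ 2.2664

2.2664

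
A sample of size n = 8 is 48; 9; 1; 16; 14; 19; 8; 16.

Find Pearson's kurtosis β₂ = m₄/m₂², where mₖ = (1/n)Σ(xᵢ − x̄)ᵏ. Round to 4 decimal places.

4.5101

x̄ = 16.3750
Σ(xᵢ − x̄)² = 1373.8750 ⇒ m₂ = 171.73438
Σ(xᵢ − x̄)⁴ = 1064119.1816 ⇒ m₄ = 133014.89771
m₂² = 29492.69556
β₂ = m₄/m₂² = 133014.89771 / 29492.69556 ≈ 4.5101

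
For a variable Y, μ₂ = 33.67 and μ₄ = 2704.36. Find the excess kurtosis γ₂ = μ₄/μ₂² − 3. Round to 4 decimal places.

-0.6145

μ₂² = 33.67² = 1133.66890
μ₄/μ₂² = 2704.36 / 1133.66890 = 2.38549
γ₂ = 2.38549 − 3 ≈ -0.6145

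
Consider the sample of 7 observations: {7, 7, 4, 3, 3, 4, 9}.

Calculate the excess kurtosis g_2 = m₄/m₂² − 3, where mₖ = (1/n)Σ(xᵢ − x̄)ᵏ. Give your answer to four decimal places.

x̄ = 5.2857
Σ(xᵢ − x̄)² = 33.4286 ⇒ m₂ = 4.77551
Σ(xᵢ − x̄)⁴ = 267.6560 ⇒ m₄ = 38.23657
m₂² = 22.80550
g_2 = m₄/m₂² − 3 = 1.67664 − 3 ≈ -1.3234

-1.3234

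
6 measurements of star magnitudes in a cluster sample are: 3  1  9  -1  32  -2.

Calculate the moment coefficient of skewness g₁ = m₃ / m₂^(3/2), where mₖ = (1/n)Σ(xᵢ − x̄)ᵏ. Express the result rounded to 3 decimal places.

x̄ = (3 + 1 + 9 - 1 + 32 - 2) / 6 = 7.0000
deviations (xᵢ − x̄): -4.0000, -6.0000, 2.0000, -8.0000, 25.0000, -9.0000
Σ(xᵢ − x̄)² = 826.0000 ⇒ m₂ = 826.0000/6 = 137.66667
Σ(xᵢ − x̄)³ = 14112.0000 ⇒ m₃ = 14112.0000/6 = 2352.00000
m₂^(3/2) = 137.66667^(1.5) = 1615.26282
g₁ = m₃ / m₂^(3/2) = 2352.00000 / 1615.26282 ≈ 1.456

1.456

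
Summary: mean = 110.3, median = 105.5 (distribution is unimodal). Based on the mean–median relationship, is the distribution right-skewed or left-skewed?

right-skewed

mean − median = 110.3 − 105.5 = 4.8
mean > median ⇒ the longer tail is on the right ⇒ right-skewed (positively skewed).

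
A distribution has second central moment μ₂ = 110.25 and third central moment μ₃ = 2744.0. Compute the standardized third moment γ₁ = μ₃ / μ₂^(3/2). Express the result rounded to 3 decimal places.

2.370

σ = √μ₂ = √110.25 = 10.50000
σ³ = μ₂^(3/2) = 1157.62500
γ₁ = μ₃/σ³ = 2744.0 / 1157.62500 ≈ 2.370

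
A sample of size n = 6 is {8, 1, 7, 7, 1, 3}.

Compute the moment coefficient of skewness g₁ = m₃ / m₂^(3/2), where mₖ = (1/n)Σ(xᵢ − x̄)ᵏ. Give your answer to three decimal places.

-0.099

x̄ = (8 + 1 + 7 + 7 + 1 + 3) / 6 = 4.5000
deviations (xᵢ − x̄): 3.5000, -3.5000, 2.5000, 2.5000, -3.5000, -1.5000
Σ(xᵢ − x̄)² = 51.5000 ⇒ m₂ = 51.5000/6 = 8.58333
Σ(xᵢ − x̄)³ = -15.0000 ⇒ m₃ = -15.0000/6 = -2.50000
m₂^(3/2) = 8.58333^(1.5) = 25.14687
g₁ = m₃ / m₂^(3/2) = -2.50000 / 25.14687 ≈ -0.099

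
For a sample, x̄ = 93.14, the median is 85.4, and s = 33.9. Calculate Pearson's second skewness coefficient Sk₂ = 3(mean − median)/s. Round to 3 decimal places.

Sk₂ = 3(93.14 − 85.4) / 33.9 = 3 × 7.7400 / 33.9
    = 23.2200 / 33.9 ≈ 0.685

0.685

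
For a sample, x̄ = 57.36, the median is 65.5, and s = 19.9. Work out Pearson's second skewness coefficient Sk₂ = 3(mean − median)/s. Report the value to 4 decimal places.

-1.2271

Sk₂ = 3(57.36 − 65.5) / 19.9 = 3 × -8.1400 / 19.9
    = -24.4200 / 19.9 ≈ -1.2271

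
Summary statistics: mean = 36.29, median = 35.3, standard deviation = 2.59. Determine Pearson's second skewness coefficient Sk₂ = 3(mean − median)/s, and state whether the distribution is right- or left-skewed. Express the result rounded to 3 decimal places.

1.147, right-skewed

Sk₂ = 3(36.29 − 35.3) / 2.59 = 3 × 0.9900 / 2.59
    = 2.9700 / 2.59 ≈ 1.147
Sk₂ > 0 ⇒ mean > median ⇒ right-skewed (positive skew).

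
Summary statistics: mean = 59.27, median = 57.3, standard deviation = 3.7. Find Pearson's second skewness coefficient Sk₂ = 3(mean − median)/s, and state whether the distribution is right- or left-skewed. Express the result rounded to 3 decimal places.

1.597, right-skewed

Sk₂ = 3(59.27 − 57.3) / 3.7 = 3 × 1.9700 / 3.7
    = 5.9100 / 3.7 ≈ 1.597
Sk₂ > 0 ⇒ mean > median ⇒ right-skewed (positive skew).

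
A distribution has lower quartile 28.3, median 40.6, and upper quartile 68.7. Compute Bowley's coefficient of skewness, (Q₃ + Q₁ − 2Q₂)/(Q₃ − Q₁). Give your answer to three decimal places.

numerator: Q₃ + Q₁ − 2Q₂ = 68.7 + 28.3 − 2×40.6 = 15.8000
denominator: Q₃ − Q₁ = 68.7 − 28.3 = 40.4000
Bowley skewness = 15.8000 / 40.4000 ≈ 0.391

0.391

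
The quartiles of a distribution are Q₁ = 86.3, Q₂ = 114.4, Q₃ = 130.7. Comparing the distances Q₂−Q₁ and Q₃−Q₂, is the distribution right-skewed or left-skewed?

left-skewed

Q₂ − Q₁ = 28.1;  Q₃ − Q₂ = 16.3
Q₂ − Q₁ > Q₃ − Q₂ ⇒ the lower half is more spread out ⇒ left-skewed.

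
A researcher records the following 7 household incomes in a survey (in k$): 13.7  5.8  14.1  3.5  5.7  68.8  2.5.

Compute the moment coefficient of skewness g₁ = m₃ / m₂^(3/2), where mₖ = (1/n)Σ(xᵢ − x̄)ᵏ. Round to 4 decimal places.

x̄ = (13.7 + 5.8 + 14.1 + 3.5 + 5.7 + 68.8 + 2.5) / 7 = 16.3000
deviations (xᵢ − x̄): -2.6000, -10.5000, -2.2000, -12.8000, -10.6000, 52.5000, -13.8000
Σ(xᵢ − x̄)² = 3344.7400 ⇒ m₂ = 3344.7400/7 = 477.82000
Σ(xᵢ − x̄)³ = 137601.0360 ⇒ m₃ = 137601.0360/7 = 19657.29086
m₂^(3/2) = 477.82000^(1.5) = 10444.71240
g₁ = m₃ / m₂^(3/2) = 19657.29086 / 10444.71240 ≈ 1.8820

1.8820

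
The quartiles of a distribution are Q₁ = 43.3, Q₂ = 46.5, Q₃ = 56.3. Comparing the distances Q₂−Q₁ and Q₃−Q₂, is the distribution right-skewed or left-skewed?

Q₂ − Q₁ = 3.2;  Q₃ − Q₂ = 9.8
Q₃ − Q₂ > Q₂ − Q₁ ⇒ the upper half is more spread out ⇒ right-skewed.

right-skewed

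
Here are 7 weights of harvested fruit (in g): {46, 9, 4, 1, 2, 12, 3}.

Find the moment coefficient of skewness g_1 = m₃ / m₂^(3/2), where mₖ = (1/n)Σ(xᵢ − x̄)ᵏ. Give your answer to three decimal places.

1.791

x̄ = (46 + 9 + 4 + 1 + 2 + 12 + 3) / 7 = 11.0000
deviations (xᵢ − x̄): 35.0000, -2.0000, -7.0000, -10.0000, -9.0000, 1.0000, -8.0000
Σ(xᵢ − x̄)² = 1524.0000 ⇒ m₂ = 1524.0000/7 = 217.71429
Σ(xᵢ − x̄)³ = 40284.0000 ⇒ m₃ = 40284.0000/7 = 5754.85714
m₂^(3/2) = 217.71429^(1.5) = 3212.40572
g_1 = m₃ / m₂^(3/2) = 5754.85714 / 3212.40572 ≈ 1.791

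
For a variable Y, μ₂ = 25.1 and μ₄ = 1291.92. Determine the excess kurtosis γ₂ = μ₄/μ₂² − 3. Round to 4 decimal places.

-0.9494

μ₂² = 25.1² = 630.01000
μ₄/μ₂² = 1291.92 / 630.01000 = 2.05063
γ₂ = 2.05063 − 3 ≈ -0.9494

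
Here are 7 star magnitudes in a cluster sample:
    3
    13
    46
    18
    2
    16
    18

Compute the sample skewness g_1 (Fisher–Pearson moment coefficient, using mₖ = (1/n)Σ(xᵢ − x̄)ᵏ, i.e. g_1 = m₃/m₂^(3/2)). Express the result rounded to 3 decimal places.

1.147

x̄ = (3 + 13 + 46 + 18 + 2 + 16 + 18) / 7 = 16.5714
deviations (xᵢ − x̄): -13.5714, -3.5714, 29.4286, 1.4286, -14.5714, -0.5714, 1.4286
Σ(xᵢ − x̄)² = 1279.7143 ⇒ m₂ = 1279.7143/7 = 182.81633
Σ(xᵢ − x̄)³ = 19852.8980 ⇒ m₃ = 19852.8980/7 = 2836.12828
m₂^(3/2) = 182.81633^(1.5) = 2471.85202
g_1 = m₃ / m₂^(3/2) = 2836.12828 / 2471.85202 ≈ 1.147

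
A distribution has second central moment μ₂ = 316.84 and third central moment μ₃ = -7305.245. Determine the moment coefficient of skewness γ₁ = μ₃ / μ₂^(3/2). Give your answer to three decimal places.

-1.295

σ = √μ₂ = √316.84 = 17.80000
σ³ = μ₂^(3/2) = 5639.75200
γ₁ = μ₃/σ³ = -7305.245 / 5639.75200 ≈ -1.295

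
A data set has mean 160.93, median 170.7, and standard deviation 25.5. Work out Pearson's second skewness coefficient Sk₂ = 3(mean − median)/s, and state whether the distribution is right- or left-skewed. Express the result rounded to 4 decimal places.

Sk₂ = 3(160.93 − 170.7) / 25.5 = 3 × -9.7700 / 25.5
    = -29.3100 / 25.5 ≈ -1.1494
Sk₂ < 0 ⇒ mean < median ⇒ left-skewed (negative skew).

-1.1494, left-skewed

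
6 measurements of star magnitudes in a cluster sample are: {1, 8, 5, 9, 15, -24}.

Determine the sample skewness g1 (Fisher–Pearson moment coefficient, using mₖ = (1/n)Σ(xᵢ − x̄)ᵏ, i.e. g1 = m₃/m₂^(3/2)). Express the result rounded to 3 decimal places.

-1.339

x̄ = (1 + 8 + 5 + 9 + 15 - 24) / 6 = 2.3333
deviations (xᵢ − x̄): -1.3333, 5.6667, 2.6667, 6.6667, 12.6667, -26.3333
Σ(xᵢ − x̄)² = 939.3333 ⇒ m₂ = 939.3333/6 = 156.55556
Σ(xᵢ − x̄)³ = -15733.5556 ⇒ m₃ = -15733.5556/6 = -2622.25926
m₂^(3/2) = 156.55556^(1.5) = 1958.85697
g1 = m₃ / m₂^(3/2) = -2622.25926 / 1958.85697 ≈ -1.339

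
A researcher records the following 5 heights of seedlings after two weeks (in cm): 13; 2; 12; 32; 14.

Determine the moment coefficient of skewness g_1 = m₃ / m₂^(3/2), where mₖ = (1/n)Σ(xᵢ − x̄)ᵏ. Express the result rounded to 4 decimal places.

0.7096

x̄ = (13 + 2 + 12 + 32 + 14) / 5 = 14.6000
deviations (xᵢ − x̄): -1.6000, -12.6000, -2.6000, 17.4000, -0.6000
Σ(xᵢ − x̄)² = 471.2000 ⇒ m₂ = 471.2000/5 = 94.24000
Σ(xᵢ − x̄)³ = 3245.7600 ⇒ m₃ = 3245.7600/5 = 649.15200
m₂^(3/2) = 94.24000^(1.5) = 914.85637
g_1 = m₃ / m₂^(3/2) = 649.15200 / 914.85637 ≈ 0.7096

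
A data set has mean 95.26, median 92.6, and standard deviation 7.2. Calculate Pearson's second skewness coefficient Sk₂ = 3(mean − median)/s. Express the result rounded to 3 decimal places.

1.108

Sk₂ = 3(95.26 − 92.6) / 7.2 = 3 × 2.6600 / 7.2
    = 7.9800 / 7.2 ≈ 1.108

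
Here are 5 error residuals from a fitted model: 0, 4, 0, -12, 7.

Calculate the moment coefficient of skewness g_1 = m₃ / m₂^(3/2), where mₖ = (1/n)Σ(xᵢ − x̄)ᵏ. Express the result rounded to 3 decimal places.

-0.886

x̄ = (0 + 4 + 0 - 12 + 7) / 5 = -0.2000
deviations (xᵢ − x̄): 0.2000, 4.2000, 0.2000, -11.8000, 7.2000
Σ(xᵢ − x̄)² = 208.8000 ⇒ m₂ = 208.8000/5 = 41.76000
Σ(xᵢ − x̄)³ = -1195.6800 ⇒ m₃ = -1195.6800/5 = -239.13600
m₂^(3/2) = 41.76000^(1.5) = 269.86138
g_1 = m₃ / m₂^(3/2) = -239.13600 / 269.86138 ≈ -0.886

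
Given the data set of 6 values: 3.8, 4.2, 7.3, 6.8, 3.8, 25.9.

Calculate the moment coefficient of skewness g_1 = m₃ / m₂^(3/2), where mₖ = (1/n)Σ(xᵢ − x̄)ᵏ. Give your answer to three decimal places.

x̄ = (3.8 + 4.2 + 7.3 + 6.8 + 3.8 + 25.9) / 6 = 8.6333
deviations (xᵢ − x̄): -4.8333, -4.4333, -1.3333, -1.8333, -4.8333, 17.2667
Σ(xᵢ − x̄)² = 369.6533 ⇒ m₂ = 369.6533/6 = 61.60889
Σ(xᵢ − x̄)³ = 4826.3544 ⇒ m₃ = 4826.3544/6 = 804.39241
m₂^(3/2) = 61.60889^(1.5) = 483.57636
g_1 = m₃ / m₂^(3/2) = 804.39241 / 483.57636 ≈ 1.663

1.663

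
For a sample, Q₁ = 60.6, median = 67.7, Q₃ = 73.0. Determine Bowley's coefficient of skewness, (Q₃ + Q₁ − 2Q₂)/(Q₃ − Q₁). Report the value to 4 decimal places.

numerator: Q₃ + Q₁ − 2Q₂ = 73.0 + 60.6 − 2×67.7 = -1.8000
denominator: Q₃ − Q₁ = 73.0 − 60.6 = 12.4000
Bowley skewness = -1.8000 / 12.4000 ≈ -0.1452

-0.1452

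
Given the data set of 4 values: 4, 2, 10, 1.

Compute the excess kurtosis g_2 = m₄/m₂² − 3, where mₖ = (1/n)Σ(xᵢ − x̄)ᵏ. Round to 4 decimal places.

-0.9292

x̄ = 4.2500
Σ(xᵢ − x̄)² = 48.7500 ⇒ m₂ = 12.18750
Σ(xᵢ − x̄)⁴ = 1230.3281 ⇒ m₄ = 307.58203
m₂² = 148.53516
g_2 = m₄/m₂² − 3 = 2.07077 − 3 ≈ -0.9292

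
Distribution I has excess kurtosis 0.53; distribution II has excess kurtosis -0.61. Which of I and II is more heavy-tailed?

Higher excess kurtosis ⇒ heavier tails relative to the normal distribution.
0.53 vs -0.61: the larger is 0.53, so I has heavier tails. (I is leptokurtic — heavier-than-normal tails; the other is platykurtic.)

I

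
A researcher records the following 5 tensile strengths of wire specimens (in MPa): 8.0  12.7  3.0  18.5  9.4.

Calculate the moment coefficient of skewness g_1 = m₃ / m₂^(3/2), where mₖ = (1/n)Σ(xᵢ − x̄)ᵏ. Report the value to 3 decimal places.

x̄ = (8.0 + 12.7 + 3.0 + 18.5 + 9.4) / 5 = 10.3200
deviations (xᵢ − x̄): -2.3200, 2.3800, -7.3200, 8.1800, -0.9200
Σ(xᵢ − x̄)² = 132.3880 ⇒ m₂ = 132.3880/5 = 26.47760
Σ(xᵢ − x̄)³ = 155.3357 ⇒ m₃ = 155.3357/5 = 31.06714
m₂^(3/2) = 26.47760^(1.5) = 136.24417
g_1 = m₃ / m₂^(3/2) = 31.06714 / 136.24417 ≈ 0.228

0.228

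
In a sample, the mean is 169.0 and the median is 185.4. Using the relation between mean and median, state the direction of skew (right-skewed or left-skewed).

left-skewed

mean − median = 169.0 − 185.4 = -16.4
mean < median ⇒ the longer tail is on the left ⇒ left-skewed (negatively skewed).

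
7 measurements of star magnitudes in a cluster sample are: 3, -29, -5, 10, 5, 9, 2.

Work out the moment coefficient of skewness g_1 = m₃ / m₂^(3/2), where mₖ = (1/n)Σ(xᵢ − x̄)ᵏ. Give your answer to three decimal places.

-1.511

x̄ = (3 - 29 - 5 + 10 + 5 + 9 + 2) / 7 = -0.7143
deviations (xᵢ − x̄): 3.7143, -28.2857, -4.2857, 10.7143, 5.7143, 9.7143, 2.7143
Σ(xᵢ − x̄)² = 1081.4286 ⇒ m₂ = 1081.4286/7 = 154.48980
Σ(xᵢ − x̄)³ = -20305.1020 ⇒ m₃ = -20305.1020/7 = -2900.72886
m₂^(3/2) = 154.48980^(1.5) = 1920.21430
g_1 = m₃ / m₂^(3/2) = -2900.72886 / 1920.21430 ≈ -1.511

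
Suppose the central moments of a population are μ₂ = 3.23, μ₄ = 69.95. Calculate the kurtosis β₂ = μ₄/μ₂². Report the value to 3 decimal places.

6.705

μ₂² = 3.23² = 10.43290
μ₄/μ₂² = 69.95 / 10.43290 = 6.70475
β₂ ≈ 6.705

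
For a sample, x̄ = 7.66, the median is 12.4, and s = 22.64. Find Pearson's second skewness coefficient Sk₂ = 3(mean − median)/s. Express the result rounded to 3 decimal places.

Sk₂ = 3(7.66 − 12.4) / 22.64 = 3 × -4.7400 / 22.64
    = -14.2200 / 22.64 ≈ -0.628

-0.628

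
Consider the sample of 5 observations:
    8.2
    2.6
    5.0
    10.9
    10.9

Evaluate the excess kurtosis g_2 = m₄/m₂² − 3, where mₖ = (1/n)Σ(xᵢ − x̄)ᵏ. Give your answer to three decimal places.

-1.471

x̄ = 7.5200
Σ(xᵢ − x̄)² = 53.8680 ⇒ m₂ = 10.77360
Σ(xᵢ − x̄)⁴ = 887.5250 ⇒ m₄ = 177.50501
m₂² = 116.07046
g_2 = m₄/m₂² − 3 = 1.52929 − 3 ≈ -1.471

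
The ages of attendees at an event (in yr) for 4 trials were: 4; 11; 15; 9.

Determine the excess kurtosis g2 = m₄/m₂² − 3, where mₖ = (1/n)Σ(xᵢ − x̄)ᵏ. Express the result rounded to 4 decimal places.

x̄ = 9.7500
Σ(xᵢ − x̄)² = 62.7500 ⇒ m₂ = 15.68750
Σ(xᵢ − x̄)⁴ = 1855.5781 ⇒ m₄ = 463.89453
m₂² = 246.09766
g2 = m₄/m₂² − 3 = 1.88500 − 3 ≈ -1.1150

-1.1150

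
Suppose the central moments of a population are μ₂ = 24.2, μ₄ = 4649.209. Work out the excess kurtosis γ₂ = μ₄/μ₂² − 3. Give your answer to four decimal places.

μ₂² = 24.2² = 585.64000
μ₄/μ₂² = 4649.209 / 585.64000 = 7.93868
γ₂ = 7.93868 − 3 ≈ 4.9387

4.9387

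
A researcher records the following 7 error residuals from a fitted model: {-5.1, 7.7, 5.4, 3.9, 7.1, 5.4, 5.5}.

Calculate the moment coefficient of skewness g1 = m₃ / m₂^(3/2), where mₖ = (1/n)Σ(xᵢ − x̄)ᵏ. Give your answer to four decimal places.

x̄ = (-5.1 + 7.7 + 5.4 + 3.9 + 7.1 + 5.4 + 5.5) / 7 = 4.2714
deviations (xᵢ − x̄): -9.3714, 3.4286, 1.1286, -0.3714, 2.8286, 1.1286, 1.2286
Σ(xᵢ − x̄)² = 111.7743 ⇒ m₂ = 111.7743/7 = 15.96776
Σ(xᵢ − x̄)³ = -755.4212 ⇒ m₃ = -755.4212/7 = -107.91731
m₂^(3/2) = 15.96776^(1.5) = 63.80663
g1 = m₃ / m₂^(3/2) = -107.91731 / 63.80663 ≈ -1.6913

-1.6913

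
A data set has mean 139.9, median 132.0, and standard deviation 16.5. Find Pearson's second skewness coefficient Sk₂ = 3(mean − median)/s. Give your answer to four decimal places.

Sk₂ = 3(139.9 − 132.0) / 16.5 = 3 × 7.9000 / 16.5
    = 23.7000 / 16.5 ≈ 1.4364

1.4364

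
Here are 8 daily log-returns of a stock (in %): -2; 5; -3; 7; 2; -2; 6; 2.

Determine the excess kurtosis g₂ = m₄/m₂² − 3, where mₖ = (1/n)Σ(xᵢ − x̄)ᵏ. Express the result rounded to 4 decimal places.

-1.5358

x̄ = 1.8750
Σ(xᵢ − x̄)² = 106.8750 ⇒ m₂ = 13.35938
Σ(xᵢ − x̄)⁴ = 2090.5254 ⇒ m₄ = 261.31567
m₂² = 178.47290
g₂ = m₄/m₂² − 3 = 1.46418 − 3 ≈ -1.5358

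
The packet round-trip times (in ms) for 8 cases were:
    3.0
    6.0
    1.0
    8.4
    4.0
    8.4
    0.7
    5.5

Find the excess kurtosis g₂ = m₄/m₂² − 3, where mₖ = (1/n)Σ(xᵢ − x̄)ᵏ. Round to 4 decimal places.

x̄ = 4.6250
Σ(xᵢ − x̄)² = 62.7350 ⇒ m₂ = 7.84188
Σ(xᵢ − x̄)⁴ = 827.4561 ⇒ m₄ = 103.43201
m₂² = 61.49500
g₂ = m₄/m₂² − 3 = 1.68196 − 3 ≈ -1.3180

-1.3180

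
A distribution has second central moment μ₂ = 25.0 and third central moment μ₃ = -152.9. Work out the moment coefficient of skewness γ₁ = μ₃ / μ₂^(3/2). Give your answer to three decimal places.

-1.223

σ = √μ₂ = √25.0 = 5.00000
σ³ = μ₂^(3/2) = 125.00000
γ₁ = μ₃/σ³ = -152.9 / 125.00000 ≈ -1.223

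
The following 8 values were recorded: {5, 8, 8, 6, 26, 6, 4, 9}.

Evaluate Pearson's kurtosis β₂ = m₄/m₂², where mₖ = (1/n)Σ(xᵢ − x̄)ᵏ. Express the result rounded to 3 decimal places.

5.523

x̄ = 9.0000
Σ(xᵢ − x̄)² = 350.0000 ⇒ m₂ = 43.75000
Σ(xᵢ − x̄)⁴ = 84566.0000 ⇒ m₄ = 10570.75000
m₂² = 1914.06250
β₂ = m₄/m₂² = 10570.75000 / 1914.06250 ≈ 5.523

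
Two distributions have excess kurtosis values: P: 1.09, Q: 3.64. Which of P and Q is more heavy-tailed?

Q

Higher excess kurtosis ⇒ heavier tails relative to the normal distribution.
1.09 vs 3.64: the larger is 3.64, so Q has heavier tails.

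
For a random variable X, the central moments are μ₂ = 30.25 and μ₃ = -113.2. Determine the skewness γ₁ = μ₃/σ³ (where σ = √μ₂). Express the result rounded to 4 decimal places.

σ = √μ₂ = √30.25 = 5.50000
σ³ = μ₂^(3/2) = 166.37500
γ₁ = μ₃/σ³ = -113.2 / 166.37500 ≈ -0.6804

-0.6804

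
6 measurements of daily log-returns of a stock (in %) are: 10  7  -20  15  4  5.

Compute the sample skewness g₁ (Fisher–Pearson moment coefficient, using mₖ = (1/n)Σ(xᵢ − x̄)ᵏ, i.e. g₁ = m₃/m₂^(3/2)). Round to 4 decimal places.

x̄ = (10 + 7 - 20 + 15 + 4 + 5) / 6 = 3.5000
deviations (xᵢ − x̄): 6.5000, 3.5000, -23.5000, 11.5000, 0.5000, 1.5000
Σ(xᵢ − x̄)² = 741.5000 ⇒ m₂ = 741.5000/6 = 123.58333
Σ(xᵢ − x̄)³ = -11136.0000 ⇒ m₃ = -11136.0000/6 = -1856.00000
m₂^(3/2) = 123.58333^(1.5) = 1373.85171
g₁ = m₃ / m₂^(3/2) = -1856.00000 / 1373.85171 ≈ -1.3509

-1.3509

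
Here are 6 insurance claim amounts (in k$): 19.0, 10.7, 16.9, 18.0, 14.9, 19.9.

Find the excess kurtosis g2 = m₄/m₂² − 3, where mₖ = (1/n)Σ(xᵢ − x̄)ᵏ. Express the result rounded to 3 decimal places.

x̄ = 16.5667
Σ(xᵢ − x̄)² = 56.3933 ⇒ m₂ = 9.39889
Σ(xᵢ − x̄)⁴ = 1355.0489 ⇒ m₄ = 225.84149
m₂² = 88.33911
g2 = m₄/m₂² − 3 = 2.55653 − 3 ≈ -0.443

-0.443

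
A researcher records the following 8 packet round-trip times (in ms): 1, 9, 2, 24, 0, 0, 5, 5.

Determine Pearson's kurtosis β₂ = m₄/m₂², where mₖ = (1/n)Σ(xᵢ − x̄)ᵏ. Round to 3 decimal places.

x̄ = 5.7500
Σ(xᵢ − x̄)² = 447.5000 ⇒ m₂ = 55.93750
Σ(xᵢ − x̄)⁴ = 113935.9063 ⇒ m₄ = 14241.98828
m₂² = 3129.00391
β₂ = m₄/m₂² = 14241.98828 / 3129.00391 ≈ 4.552

4.552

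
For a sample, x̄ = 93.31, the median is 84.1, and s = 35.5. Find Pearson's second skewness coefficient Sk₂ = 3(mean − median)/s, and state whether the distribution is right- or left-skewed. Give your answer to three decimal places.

Sk₂ = 3(93.31 − 84.1) / 35.5 = 3 × 9.2100 / 35.5
    = 27.6300 / 35.5 ≈ 0.778
Sk₂ > 0 ⇒ mean > median ⇒ right-skewed (positive skew).

0.778, right-skewed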